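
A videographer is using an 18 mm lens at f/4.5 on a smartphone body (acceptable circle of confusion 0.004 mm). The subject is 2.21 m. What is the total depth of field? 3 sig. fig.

Hyperfocal distance H = f²/(N·c) + f = 18²/(4.5 × 0.004) + 18 = 324/0.018 + 18 ≈ 18018.0 mm ≈ 18.02 m.
Near limit Dn = s·(H − f)/(H + s − 2f) = 2210 × (18018.0 − 18) / (18018.0 + 2210 − 2 × 18) = 2210 × 18000.0 / 20192.0 ≈ 1970.09 mm.
Far limit Df = s·(H − f)/(H − s) = 2210 × (18018.0 − 18) / (18018.0 − 2210) = 2210 × 18000.0 / 15808.0 ≈ 2516.45 mm.
Depth of field = Df − Dn = 2516.45 − 1970.09 ≈ 546.36 mm ≈ 0.546 m.

0.546 m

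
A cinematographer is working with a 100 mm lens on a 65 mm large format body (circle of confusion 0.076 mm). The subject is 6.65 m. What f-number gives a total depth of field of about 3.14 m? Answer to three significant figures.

f/4.50

Write h = H − f = f²/(N·c). The thin-lens limits are Dn = s·h/(h + (s−f)) and Df = s·h/(h − (s−f)), so DoF = Df − Dn = 2·s·(s−f)·h / (h² − (s−f)²).
That is a quadratic in h: DoF·h² − 2·s·(s−f)·h − DoF·(s−f)² = 0 ⇒ h = (s−f)·(s + √(s² + DoF²)) / DoF = 6550 × (6650 + √(6650² + 3140²)) / 3140 = 6550 × (6650 + 7354.05) / 3140 ≈ 29212 mm.
Then N = f²/(c·h) = 100² / (0.076 × 29212) = 10000 / 2220.1 ≈ 4.50.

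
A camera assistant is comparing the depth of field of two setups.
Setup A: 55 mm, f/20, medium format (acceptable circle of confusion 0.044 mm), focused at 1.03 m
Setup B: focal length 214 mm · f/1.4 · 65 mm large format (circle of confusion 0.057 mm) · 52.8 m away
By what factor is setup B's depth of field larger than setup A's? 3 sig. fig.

15.4

Setup A: H = 55²/(20×0.044) + 55 ≈ 3492.5 mm; DoF = Df − Dn = 1437.82 − 802.41 ≈ 635.41 mm.
Setup B: H = 214²/(1.4×0.057) + 214 ≈ 574098.7 mm; DoF = Df − Dn = 58126.2 − 48368.0 ≈ 9758.2 mm.
Ratio = 9758.2 / 635.41 ≈ 15.4.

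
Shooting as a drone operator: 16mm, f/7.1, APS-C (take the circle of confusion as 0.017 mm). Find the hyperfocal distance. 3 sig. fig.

2.14 m

Hyperfocal distance H = f²/(N·c) + f = 16²/(7.1 × 0.017) + 16 = 256/0.1207 + 16 ≈ 2137.0 mm ≈ 2.14 m.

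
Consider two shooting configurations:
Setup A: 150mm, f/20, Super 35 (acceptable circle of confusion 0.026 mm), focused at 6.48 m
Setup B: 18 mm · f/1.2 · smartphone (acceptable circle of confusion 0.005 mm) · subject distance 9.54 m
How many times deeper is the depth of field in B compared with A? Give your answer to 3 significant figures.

Setup A: H = 150²/(20×0.026) + 150 ≈ 43419.2 mm; DoF = Df − Dn = 7590.4 − 5653.0 ≈ 1937.4 mm.
Setup B: H = 18²/(1.2×0.005) + 18 ≈ 54018.0 mm; DoF = Df − Dn = 11582.4 − 8109.9 ≈ 3472.5 mm.
Ratio = 3472.5 / 1937.4 ≈ 1.79.

1.79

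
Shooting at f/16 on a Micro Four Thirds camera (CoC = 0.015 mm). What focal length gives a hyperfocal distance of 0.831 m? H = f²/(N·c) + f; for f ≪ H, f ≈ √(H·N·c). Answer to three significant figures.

14.0 mm

From H = f²/(N·c) + f, with f ≪ H: f ≈ √(H·N·c) = √(831 × 16 × 0.015) = √199.44 ≈ 14.12 mm.
Exact: f² + N·c·f − N·c·H = 0 ⇒ f = (−N·c + √((N·c)² + 4·N·c·H))/2 = (−0.24 + √797.82)/2 ≈ 14.003 mm ≈ 14.0 mm.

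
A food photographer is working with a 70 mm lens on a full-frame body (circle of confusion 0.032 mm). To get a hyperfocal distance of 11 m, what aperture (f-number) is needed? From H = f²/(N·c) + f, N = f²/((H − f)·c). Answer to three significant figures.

f/14

Rearrange H = f²/(N·c) + f for N: N = f² / ((H − f)·c).
N = 70² / ((11000 − 70) × 0.032) = 4900 / 349.8 ≈ 14.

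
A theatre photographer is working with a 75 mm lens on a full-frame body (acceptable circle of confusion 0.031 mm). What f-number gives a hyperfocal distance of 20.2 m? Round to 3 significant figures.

f/9.02

Rearrange H = f²/(N·c) + f for N: N = f² / ((H − f)·c).
N = 75² / ((20200 − 75) × 0.031) = 5625 / 623.9 ≈ 9.02.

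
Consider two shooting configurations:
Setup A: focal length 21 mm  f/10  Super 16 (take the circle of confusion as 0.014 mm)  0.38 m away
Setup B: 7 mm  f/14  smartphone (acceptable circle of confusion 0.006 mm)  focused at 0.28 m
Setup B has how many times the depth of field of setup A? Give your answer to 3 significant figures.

Setup A: H = 21²/(10×0.014) + 21 ≈ 3171.0 mm; DoF = Df − Dn = 428.879 − 341.123 ≈ 87.756 mm.
Setup B: H = 7²/(14×0.006) + 7 ≈ 590.3 mm; DoF = Df − Dn = 526.32 − 190.74 ≈ 335.58 mm.
Ratio = 335.58 / 87.756 ≈ 3.82.

3.82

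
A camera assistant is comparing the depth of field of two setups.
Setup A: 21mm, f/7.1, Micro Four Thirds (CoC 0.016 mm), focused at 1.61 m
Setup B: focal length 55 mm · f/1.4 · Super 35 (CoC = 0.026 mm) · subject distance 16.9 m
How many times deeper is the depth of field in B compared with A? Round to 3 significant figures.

Setup A: H = 21²/(7.1×0.016) + 21 ≈ 3903.0 mm; DoF = Df − Dn = 2725.7 − 1142.4 ≈ 1583.3 mm.
Setup B: H = 55²/(1.4×0.026) + 55 ≈ 83159.4 mm; DoF = Df − Dn = 21196.5 − 14051.8 ≈ 7144.7 mm.
Ratio = 7144.7 / 1583.3 ≈ 4.51.

4.51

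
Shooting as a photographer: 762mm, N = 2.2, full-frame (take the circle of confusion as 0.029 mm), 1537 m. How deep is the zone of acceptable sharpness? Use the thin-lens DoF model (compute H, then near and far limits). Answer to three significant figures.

534 m

Hyperfocal distance H = f²/(N·c) + f = 762²/(2.2 × 0.029) + 762 = 580644/0.0638 + 762 ≈ 9101765.1 mm ≈ 9102 m.
Near limit Dn = s·(H − f)/(H + s − 2f) = 1537000 × (9101765.1 − 762) / (9101765.1 + 1537000 − 2 × 762) = 1537000 × 9101003.1 / 10637241.1 ≈ 1315025 mm.
Far limit Df = s·(H − f)/(H − s) = 1537000 × (9101765.1 − 762) / (9101765.1 − 1537000) = 1537000 × 9101003.1 / 7564765.1 ≈ 1849131 mm.
Depth of field = Df − Dn = 1849131 − 1315025 ≈ 534106 mm ≈ 534 m.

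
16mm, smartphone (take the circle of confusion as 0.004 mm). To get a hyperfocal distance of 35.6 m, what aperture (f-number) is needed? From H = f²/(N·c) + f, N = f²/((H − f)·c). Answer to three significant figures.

f/1.80

Rearrange H = f²/(N·c) + f for N: N = f² / ((H − f)·c).
N = 16² / ((35600 − 16) × 0.004) = 256 / 142.3 ≈ 1.80.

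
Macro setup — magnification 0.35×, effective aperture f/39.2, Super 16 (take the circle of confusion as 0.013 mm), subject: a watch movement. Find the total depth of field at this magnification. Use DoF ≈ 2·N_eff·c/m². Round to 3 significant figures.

At magnification m, DoF ≈ 2·N_eff·c/m² = 2 × 39.2 × 0.013 / 0.35² = 1.019 / 0.1225 ≈ 8.32 mm.

8.32 mm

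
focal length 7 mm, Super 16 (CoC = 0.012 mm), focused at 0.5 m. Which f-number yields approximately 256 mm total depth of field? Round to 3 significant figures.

Write h = H − f = f²/(N·c). The thin-lens limits are Dn = s·h/(h + (s−f)) and Df = s·h/(h − (s−f)), so DoF = Df − Dn = 2·s·(s−f)·h / (h² − (s−f)²).
That is a quadratic in h: DoF·h² − 2·s·(s−f)·h − DoF·(s−f)² = 0 ⇒ h = (s−f)·(s + √(s² + DoF²)) / DoF = 493 × (500 + √(500² + 256²)) / 256 = 493 × (500 + 561.726) / 256 ≈ 2044.7 mm.
Then N = f²/(c·h) = 7² / (0.012 × 2044.7) = 49 / 24.536 ≈ 2.00.

f/2.00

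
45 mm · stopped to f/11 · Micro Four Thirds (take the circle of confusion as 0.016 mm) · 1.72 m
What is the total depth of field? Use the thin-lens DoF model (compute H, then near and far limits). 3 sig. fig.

Hyperfocal distance H = f²/(N·c) + f = 45²/(11 × 0.016) + 45 = 2025/0.176 + 45 ≈ 11550.7 mm ≈ 11.55 m.
Near limit Dn = s·(H − f)/(H + s − 2f) = 1720 × (11550.7 − 45) / (11550.7 + 1720 − 2 × 45) = 1720 × 11505.7 / 13180.7 ≈ 1501.42 mm.
Far limit Df = s·(H − f)/(H − s) = 1720 × (11550.7 − 45) / (11550.7 − 1720) = 1720 × 11505.7 / 9830.7 ≈ 2013.06 mm.
Depth of field = Df − Dn = 2013.06 − 1501.42 ≈ 511.64 mm ≈ 0.512 m.

0.512 m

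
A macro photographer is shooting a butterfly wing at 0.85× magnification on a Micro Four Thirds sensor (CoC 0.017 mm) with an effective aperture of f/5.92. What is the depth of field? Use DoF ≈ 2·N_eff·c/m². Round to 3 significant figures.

0.279 mm

At magnification m, DoF ≈ 2·N_eff·c/m² = 2 × 5.92 × 0.017 / 0.85² = 0.2013 / 0.7225 ≈ 0.279 mm.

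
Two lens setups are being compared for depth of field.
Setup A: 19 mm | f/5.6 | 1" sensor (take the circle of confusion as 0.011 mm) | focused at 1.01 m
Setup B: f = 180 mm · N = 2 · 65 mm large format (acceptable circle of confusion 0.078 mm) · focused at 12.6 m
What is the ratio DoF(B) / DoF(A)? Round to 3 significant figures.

4.30

Setup A: H = 19²/(5.6×0.011) + 19 ≈ 5879.4 mm; DoF = Df − Dn = 1215.55 − 863.91 ≈ 351.64 mm.
Setup B: H = 180²/(2×0.078) + 180 ≈ 207872.3 mm; DoF = Df − Dn = 13401.4 − 11889.0 ≈ 1512.4 mm.
Ratio = 1512.4 / 351.64 ≈ 4.30.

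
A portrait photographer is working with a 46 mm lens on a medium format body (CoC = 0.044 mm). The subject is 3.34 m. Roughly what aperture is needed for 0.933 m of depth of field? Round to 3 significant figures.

Write h = H − f = f²/(N·c). The thin-lens limits are Dn = s·h/(h + (s−f)) and Df = s·h/(h − (s−f)), so DoF = Df − Dn = 2·s·(s−f)·h / (h² − (s−f)²).
That is a quadratic in h: DoF·h² − 2·s·(s−f)·h − DoF·(s−f)² = 0 ⇒ h = (s−f)·(s + √(s² + DoF²)) / DoF = 3294 × (3340 + √(3340² + 933²)) / 933 = 3294 × (3340 + 3467.87) / 933 ≈ 24035 mm.
Then N = f²/(c·h) = 46² / (0.044 × 24035) = 2116 / 1057.6 ≈ 2.00.

f/2.00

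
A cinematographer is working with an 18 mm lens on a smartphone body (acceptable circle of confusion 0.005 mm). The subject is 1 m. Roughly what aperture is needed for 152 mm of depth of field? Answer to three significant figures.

Write h = H − f = f²/(N·c). The thin-lens limits are Dn = s·h/(h + (s−f)) and Df = s·h/(h − (s−f)), so DoF = Df − Dn = 2·s·(s−f)·h / (h² − (s−f)²).
That is a quadratic in h: DoF·h² − 2·s·(s−f)·h − DoF·(s−f)² = 0 ⇒ h = (s−f)·(s + √(s² + DoF²)) / DoF = 982 × (1000 + √(1000² + 152²)) / 152 = 982 × (1000 + 1011.49) / 152 ≈ 12995 mm.
Then N = f²/(c·h) = 18² / (0.005 × 12995) = 324 / 64.976 ≈ 4.99.

f/4.99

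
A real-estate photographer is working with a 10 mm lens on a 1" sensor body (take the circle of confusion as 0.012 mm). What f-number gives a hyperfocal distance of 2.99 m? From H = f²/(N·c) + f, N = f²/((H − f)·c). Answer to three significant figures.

Rearrange H = f²/(N·c) + f for N: N = f² / ((H − f)·c).
N = 10² / ((2990 − 10) × 0.012) = 100 / 35.76 ≈ 2.80.

f/2.80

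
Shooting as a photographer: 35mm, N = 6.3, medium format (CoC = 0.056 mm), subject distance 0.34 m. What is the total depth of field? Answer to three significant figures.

Hyperfocal distance H = f²/(N·c) + f = 35²/(6.3 × 0.056) + 35 = 1225/0.3528 + 35 ≈ 3507.2 mm ≈ 3.507 m.
Near limit Dn = s·(H − f)/(H + s − 2f) = 340 × (3507.2 − 35) / (3507.2 + 340 − 2 × 35) = 340 × 3472.2 / 3777.2 ≈ 312.546 mm.
Far limit Df = s·(H − f)/(H − s) = 340 × (3507.2 − 35) / (3507.2 − 340) = 340 × 3472.2 / 3167.2 ≈ 372.742 mm.
Depth of field = Df − Dn = 372.742 − 312.546 ≈ 60.196 mm.

60.2 mm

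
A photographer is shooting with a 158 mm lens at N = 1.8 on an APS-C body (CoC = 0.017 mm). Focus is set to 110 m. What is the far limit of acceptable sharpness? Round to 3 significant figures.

Hyperfocal distance H = f²/(N·c) + f = 158²/(1.8 × 0.017) + 158 = 24964/0.0306 + 158 ≈ 815975.0 mm ≈ 816.0 m.
Far limit Df = s·(H − f)/(H − s) = 110000 × (815975.0 − 158) / (815975.0 − 110000) = 110000 × 815817.0 / 705975.0 ≈ 127115 mm ≈ 127 m.

127 m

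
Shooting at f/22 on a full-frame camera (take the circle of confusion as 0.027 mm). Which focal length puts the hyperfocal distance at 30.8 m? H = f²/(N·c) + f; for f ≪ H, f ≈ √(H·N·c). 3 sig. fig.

From H = f²/(N·c) + f, with f ≪ H: f ≈ √(H·N·c) = √(30800 × 22 × 0.027) = √18295 ≈ 135.3 mm.
The +f correction barely moves this — solving exactly, f² + N·c·f − N·c·H = 0 ⇒ f = (−N·c + √((N·c)² + 4·N·c·H))/2 = (−0.594 + √73181)/2 ≈ 134.96 mm, so f ≈ 135 mm.

135 mm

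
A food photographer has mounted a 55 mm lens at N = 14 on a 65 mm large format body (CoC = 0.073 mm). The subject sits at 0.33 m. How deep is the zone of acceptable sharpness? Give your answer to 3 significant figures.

Hyperfocal distance H = f²/(N·c) + f = 55²/(14 × 0.073) + 55 = 3025/1.022 + 55 ≈ 3014.9 mm ≈ 3.015 m.
Near limit Dn = s·(H − f)/(H + s − 2f) = 330 × (3014.9 − 55) / (3014.9 + 330 − 2 × 55) = 330 × 2959.9 / 3234.9 ≈ 301.946 mm.
Far limit Df = s·(H − f)/(H − s) = 330 × (3014.9 − 55) / (3014.9 − 330) = 330 × 2959.9 / 2684.9 ≈ 363.800 mm.
Depth of field = Df − Dn = 363.800 − 301.946 ≈ 61.854 mm.

61.9 mm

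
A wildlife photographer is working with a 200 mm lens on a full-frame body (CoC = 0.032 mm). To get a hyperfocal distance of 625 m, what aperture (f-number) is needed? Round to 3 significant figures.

f/2.00

Rearrange H = f²/(N·c) + f for N: N = f² / ((H − f)·c).
N = 200² / ((625000 − 200) × 0.032) = 40000 / 19994 ≈ 2.00.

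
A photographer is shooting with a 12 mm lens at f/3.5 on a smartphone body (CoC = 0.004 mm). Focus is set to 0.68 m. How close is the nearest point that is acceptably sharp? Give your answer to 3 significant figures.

0.639 m

Hyperfocal distance H = f²/(N·c) + f = 12²/(3.5 × 0.004) + 12 = 144/0.014 + 12 ≈ 10297.7 mm ≈ 10.30 m.
Near limit Dn = s·(H − f)/(H + s − 2f) = 680 × (10297.7 − 12) / (10297.7 + 680 − 2 × 12) = 680 × 10285.7 / 10953.7 ≈ 638.53 mm ≈ 0.639 m.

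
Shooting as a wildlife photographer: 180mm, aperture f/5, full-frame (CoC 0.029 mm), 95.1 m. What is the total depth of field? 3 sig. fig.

Hyperfocal distance H = f²/(N·c) + f = 180²/(5 × 0.029) + 180 = 32400/0.145 + 180 ≈ 223628.3 mm ≈ 223.6 m.
Near limit Dn = s·(H − f)/(H + s − 2f) = 95100 × (223628.3 − 180) / (223628.3 + 95100 − 2 × 180) = 95100 × 223448.3 / 318368.3 ≈ 66746 mm.
Far limit Df = s·(H − f)/(H − s) = 95100 × (223628.3 − 180) / (223628.3 − 95100) = 95100 × 223448.3 / 128528.3 ≈ 165333 mm.
Depth of field = Df − Dn = 165333 − 66746 ≈ 98587 mm ≈ 98.6 m.

98.6 m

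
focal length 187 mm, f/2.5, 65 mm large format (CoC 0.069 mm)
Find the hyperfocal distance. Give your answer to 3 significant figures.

Hyperfocal distance H = f²/(N·c) + f = 187²/(2.5 × 0.069) + 187 = 34969/0.1725 + 187 ≈ 202905.8 mm ≈ 203 m.

203 m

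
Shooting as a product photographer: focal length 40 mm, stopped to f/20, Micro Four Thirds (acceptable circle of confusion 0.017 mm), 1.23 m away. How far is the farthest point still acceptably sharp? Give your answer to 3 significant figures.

Hyperfocal distance H = f²/(N·c) + f = 40²/(20 × 0.017) + 40 = 1600/0.34 + 40 ≈ 4745.9 mm ≈ 4.746 m.
Far limit Df = s·(H − f)/(H − s) = 1230 × (4745.9 − 40) / (4745.9 − 1230) = 1230 × 4705.9 / 3515.9 ≈ 1646.3 mm ≈ 1.65 m.

1.65 m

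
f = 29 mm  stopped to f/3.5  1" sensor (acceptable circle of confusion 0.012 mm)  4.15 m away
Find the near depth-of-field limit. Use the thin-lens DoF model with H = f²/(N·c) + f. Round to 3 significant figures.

Hyperfocal distance H = f²/(N·c) + f = 29²/(3.5 × 0.012) + 29 = 841/0.042 + 29 ≈ 20052.8 mm ≈ 20.05 m.
Near limit Dn = s·(H − f)/(H + s − 2f) = 4150 × (20052.8 − 29) / (20052.8 + 4150 − 2 × 29) = 4150 × 20023.8 / 24144.8 ≈ 3441.7 mm ≈ 3.44 m.

3.44 m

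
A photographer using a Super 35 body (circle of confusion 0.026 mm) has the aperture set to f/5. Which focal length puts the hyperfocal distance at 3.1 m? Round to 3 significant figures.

From H = f²/(N·c) + f, with f ≪ H: f ≈ √(H·N·c) = √(3100 × 5 × 0.026) = √403.00 ≈ 20.07 mm.
Exact: f² + N·c·f − N·c·H = 0 ⇒ f = (−N·c + √((N·c)² + 4·N·c·H))/2 = (−0.13 + √1612.0)/2 ≈ 20.010 mm ≈ 20.0 mm.

20.0 mm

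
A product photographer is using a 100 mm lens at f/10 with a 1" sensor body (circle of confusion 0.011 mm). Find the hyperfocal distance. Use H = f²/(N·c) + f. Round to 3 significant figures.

Hyperfocal distance H = f²/(N·c) + f = 100²/(10 × 0.011) + 100 = 10000/0.11 + 100 ≈ 91009.1 mm ≈ 91.0 m.

91.0 m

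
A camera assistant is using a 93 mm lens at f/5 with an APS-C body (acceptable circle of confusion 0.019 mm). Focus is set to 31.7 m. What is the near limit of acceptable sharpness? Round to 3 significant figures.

Hyperfocal distance H = f²/(N·c) + f = 93²/(5 × 0.019) + 93 = 8649/0.095 + 93 ≈ 91135.1 mm ≈ 91.14 m.
Near limit Dn = s·(H − f)/(H + s − 2f) = 31700 × (91135.1 − 93) / (91135.1 + 31700 − 2 × 93) = 31700 × 91042.1 / 122649.1 ≈ 23531 mm ≈ 23.5 m.

23.5 m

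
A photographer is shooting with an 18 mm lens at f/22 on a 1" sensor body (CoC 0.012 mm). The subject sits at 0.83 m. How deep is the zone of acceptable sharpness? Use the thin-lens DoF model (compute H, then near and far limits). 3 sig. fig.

1.95 m

Hyperfocal distance H = f²/(N·c) + f = 18²/(22 × 0.012) + 18 = 324/0.264 + 18 ≈ 1245.3 mm ≈ 1.245 m.
Near limit Dn = s·(H − f)/(H + s − 2f) = 830 × (1245.3 − 18) / (1245.3 + 830 − 2 × 18) = 830 × 1227.3 / 2039.3 ≈ 499.5 mm.
Far limit Df = s·(H − f)/(H − s) = 830 × (1245.3 − 18) / (1245.3 − 830) = 830 × 1227.3 / 415.3 ≈ 2452.9 mm.
Depth of field = Df − Dn = 2452.9 − 499.5 ≈ 1953.4 mm ≈ 1.95 m.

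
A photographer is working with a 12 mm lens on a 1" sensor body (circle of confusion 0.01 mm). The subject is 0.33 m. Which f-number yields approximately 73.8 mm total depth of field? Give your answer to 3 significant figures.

f/5

Write h = H − f = f²/(N·c). The thin-lens limits are Dn = s·h/(h + (s−f)) and Df = s·h/(h − (s−f)), so DoF = Df − Dn = 2·s·(s−f)·h / (h² − (s−f)²).
That is a quadratic in h: DoF·h² − 2·s·(s−f)·h − DoF·(s−f)² = 0 ⇒ h = (s−f)·(s + √(s² + DoF²)) / DoF = 318 × (330 + √(330² + 73.8²)) / 73.8 = 318 × (330 + 338.152) / 73.8 ≈ 2879.0 mm.
Then N = f²/(c·h) = 12² / (0.01 × 2879.0) = 144 / 28.790 ≈ 5.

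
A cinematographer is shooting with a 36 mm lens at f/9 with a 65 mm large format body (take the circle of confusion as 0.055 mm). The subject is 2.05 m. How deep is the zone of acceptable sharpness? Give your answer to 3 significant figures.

7.72 m

Hyperfocal distance H = f²/(N·c) + f = 36²/(9 × 0.055) + 36 = 1296/0.495 + 36 ≈ 2654.2 mm ≈ 2.654 m.
Near limit Dn = s·(H − f)/(H + s − 2f) = 2050 × (2654.2 − 36) / (2654.2 + 2050 − 2 × 36) = 2050 × 2618.2 / 4632.2 ≈ 1158.7 mm.
Far limit Df = s·(H − f)/(H − s) = 2050 × (2654.2 − 36) / (2654.2 − 2050) = 2050 × 2618.2 / 604.2 ≈ 8883.5 mm.
Depth of field = Df − Dn = 8883.5 − 1158.7 ≈ 7724.8 mm ≈ 7.72 m.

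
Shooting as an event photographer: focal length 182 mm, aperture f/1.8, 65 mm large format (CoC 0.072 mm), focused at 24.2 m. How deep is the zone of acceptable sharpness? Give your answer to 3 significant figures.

Hyperfocal distance H = f²/(N·c) + f = 182²/(1.8 × 0.072) + 182 = 33124/0.1296 + 182 ≈ 255768.4 mm ≈ 255.8 m.
Near limit Dn = s·(H − f)/(H + s − 2f) = 24200 × (255768.4 − 182) / (255768.4 + 24200 − 2 × 182) = 24200 × 255586.4 / 279604.4 ≈ 22121.2 mm.
Far limit Df = s·(H − f)/(H − s) = 24200 × (255768.4 − 182) / (255768.4 − 24200) = 24200 × 255586.4 / 231568.4 ≈ 26710.0 mm.
Depth of field = Df − Dn = 26710.0 − 22121.2 ≈ 4588.8 mm ≈ 4.59 m.

4.59 m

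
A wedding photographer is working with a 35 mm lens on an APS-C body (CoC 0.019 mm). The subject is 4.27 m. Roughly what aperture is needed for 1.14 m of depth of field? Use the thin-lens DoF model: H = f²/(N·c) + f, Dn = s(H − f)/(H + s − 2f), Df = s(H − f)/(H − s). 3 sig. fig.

Write h = H − f = f²/(N·c). The thin-lens limits are Dn = s·h/(h + (s−f)) and Df = s·h/(h − (s−f)), so DoF = Df − Dn = 2·s·(s−f)·h / (h² − (s−f)²).
That is a quadratic in h: DoF·h² − 2·s·(s−f)·h − DoF·(s−f)² = 0 ⇒ h = (s−f)·(s + √(s² + DoF²)) / DoF = 4235 × (4270 + √(4270² + 1140²)) / 1140 = 4235 × (4270 + 4419.56) / 1140 ≈ 32281 mm.
Then N = f²/(c·h) = 35² / (0.019 × 32281) = 1225 / 613.34 ≈ 2.00.

f/2.00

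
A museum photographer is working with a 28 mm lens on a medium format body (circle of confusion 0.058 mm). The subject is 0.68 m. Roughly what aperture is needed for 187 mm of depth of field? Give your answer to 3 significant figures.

f/2.80

Write h = H − f = f²/(N·c). The thin-lens limits are Dn = s·h/(h + (s−f)) and Df = s·h/(h − (s−f)), so DoF = Df − Dn = 2·s·(s−f)·h / (h² − (s−f)²).
That is a quadratic in h: DoF·h² − 2·s·(s−f)·h − DoF·(s−f)² = 0 ⇒ h = (s−f)·(s + √(s² + DoF²)) / DoF = 652 × (680 + √(680² + 187²)) / 187 = 652 × (680 + 705.244) / 187 ≈ 4829.8 mm.
Then N = f²/(c·h) = 28² / (0.058 × 4829.8) = 784 / 280.13 ≈ 2.80.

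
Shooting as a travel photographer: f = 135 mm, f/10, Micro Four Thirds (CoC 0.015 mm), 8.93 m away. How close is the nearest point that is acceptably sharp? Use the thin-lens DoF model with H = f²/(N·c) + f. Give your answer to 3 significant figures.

8.33 m

Hyperfocal distance H = f²/(N·c) + f = 135²/(10 × 0.015) + 135 = 18225/0.15 + 135 ≈ 121635.0 mm ≈ 121.6 m.
Near limit Dn = s·(H − f)/(H + s − 2f) = 8930 × (121635.0 − 135) / (121635.0 + 8930 − 2 × 135) = 8930 × 121500.0 / 130295.0 ≈ 8327.2 mm ≈ 8.33 m.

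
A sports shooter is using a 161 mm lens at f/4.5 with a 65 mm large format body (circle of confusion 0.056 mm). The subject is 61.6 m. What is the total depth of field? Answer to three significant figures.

114 m

Hyperfocal distance H = f²/(N·c) + f = 161²/(4.5 × 0.056) + 161 = 25921/0.252 + 161 ≈ 103022.1 mm ≈ 103.0 m.
Near limit Dn = s·(H − f)/(H + s − 2f) = 61600 × (103022.1 − 161) / (103022.1 + 61600 − 2 × 161) = 61600 × 102861.1 / 164300.1 ≈ 38565 mm.
Far limit Df = s·(H − f)/(H − s) = 61600 × (103022.1 − 161) / (103022.1 − 61600) = 61600 × 102861.1 / 41422.1 ≈ 152968 mm.
Depth of field = Df − Dn = 152968 − 38565 ≈ 114403 mm ≈ 114 m.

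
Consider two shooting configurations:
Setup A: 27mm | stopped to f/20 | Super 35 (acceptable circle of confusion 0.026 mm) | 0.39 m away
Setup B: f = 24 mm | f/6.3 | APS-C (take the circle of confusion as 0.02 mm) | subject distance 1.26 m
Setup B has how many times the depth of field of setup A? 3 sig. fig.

3.40

Setup A: H = 27²/(20×0.026) + 27 ≈ 1428.9 mm; DoF = Df − Dn = 526.27 − 309.79 ≈ 216.48 mm.
Setup B: H = 24²/(6.3×0.02) + 24 ≈ 4595.4 mm; DoF = Df − Dn = 1726.91 − 991.83 ≈ 735.08 mm.
Ratio = 735.08 / 216.48 ≈ 3.40.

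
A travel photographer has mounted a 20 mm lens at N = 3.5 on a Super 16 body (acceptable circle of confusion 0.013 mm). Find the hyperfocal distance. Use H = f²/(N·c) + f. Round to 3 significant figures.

Hyperfocal distance H = f²/(N·c) + f = 20²/(3.5 × 0.013) + 20 = 400/0.0455 + 20 ≈ 8811.2 mm ≈ 8.81 m.

8.81 m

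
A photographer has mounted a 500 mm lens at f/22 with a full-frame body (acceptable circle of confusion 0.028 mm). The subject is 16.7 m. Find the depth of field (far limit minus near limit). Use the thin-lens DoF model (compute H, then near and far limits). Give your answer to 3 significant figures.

Hyperfocal distance H = f²/(N·c) + f = 500²/(22 × 0.028) + 500 = 250000/0.616 + 500 ≈ 406344.2 mm ≈ 406.3 m.
Near limit Dn = s·(H − f)/(H + s − 2f) = 16700 × (406344.2 − 500) / (406344.2 + 16700 − 2 × 500) = 16700 × 405844.2 / 422044.2 ≈ 16059.0 mm.
Far limit Df = s·(H − f)/(H − s) = 16700 × (406344.2 − 500) / (406344.2 − 16700) = 16700 × 405844.2 / 389644.2 ≈ 17394.3 mm.
Depth of field = Df − Dn = 17394.3 − 16059.0 ≈ 1335.3 mm ≈ 1.34 m.

1.34 m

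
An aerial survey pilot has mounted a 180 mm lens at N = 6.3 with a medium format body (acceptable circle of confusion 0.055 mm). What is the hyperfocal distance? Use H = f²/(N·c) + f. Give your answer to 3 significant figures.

Hyperfocal distance H = f²/(N·c) + f = 180²/(6.3 × 0.055) + 180 = 32400/0.3465 + 180 ≈ 93686.5 mm ≈ 93.7 m.

93.7 m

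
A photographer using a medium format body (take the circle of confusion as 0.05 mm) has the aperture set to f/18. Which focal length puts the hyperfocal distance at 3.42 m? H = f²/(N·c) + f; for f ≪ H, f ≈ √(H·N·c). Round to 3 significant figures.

55.0 mm

From H = f²/(N·c) + f, with f ≪ H: f ≈ √(H·N·c) = √(3420 × 18 × 0.05) = √3078.0 ≈ 55.48 mm.
Exact: f² + N·c·f − N·c·H = 0 ⇒ f = (−N·c + √((N·c)² + 4·N·c·H))/2 = (−0.9 + √12313)/2 ≈ 55.032 mm ≈ 55.0 mm.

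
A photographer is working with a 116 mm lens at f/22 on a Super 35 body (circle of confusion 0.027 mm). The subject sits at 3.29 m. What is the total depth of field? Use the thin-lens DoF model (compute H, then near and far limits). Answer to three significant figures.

Hyperfocal distance H = f²/(N·c) + f = 116²/(22 × 0.027) + 116 = 13456/0.594 + 116 ≈ 22769.2 mm ≈ 22.77 m.
Near limit Dn = s·(H − f)/(H + s − 2f) = 3290 × (22769.2 − 116) / (22769.2 + 3290 − 2 × 116) = 3290 × 22653.2 / 25827.2 ≈ 2885.68 mm.
Far limit Df = s·(H − f)/(H − s) = 3290 × (22769.2 − 116) / (22769.2 − 3290) = 3290 × 22653.2 / 19479.2 ≈ 3826.08 mm.
Depth of field = Df − Dn = 3826.08 − 2885.68 ≈ 940.40 mm ≈ 0.940 m.

0.940 m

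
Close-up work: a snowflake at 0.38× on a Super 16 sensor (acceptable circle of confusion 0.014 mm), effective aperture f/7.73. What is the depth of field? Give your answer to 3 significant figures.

1.50 mm

At magnification m, DoF ≈ 2·N_eff·c/m² = 2 × 7.73 × 0.014 / 0.38² = 0.2164 / 0.1444 ≈ 1.5 mm.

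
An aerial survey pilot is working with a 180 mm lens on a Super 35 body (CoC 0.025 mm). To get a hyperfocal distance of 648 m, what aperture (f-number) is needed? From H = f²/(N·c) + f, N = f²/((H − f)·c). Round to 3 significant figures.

Rearrange H = f²/(N·c) + f for N: N = f² / ((H − f)·c).
N = 180² / ((648000 − 180) × 0.025) = 32400 / 16196 ≈ 2.00.

f/2.00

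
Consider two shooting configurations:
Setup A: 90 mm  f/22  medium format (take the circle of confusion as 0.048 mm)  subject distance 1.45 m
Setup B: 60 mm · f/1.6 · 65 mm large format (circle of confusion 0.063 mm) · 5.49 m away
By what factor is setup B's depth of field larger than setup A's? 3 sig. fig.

3.22

Setup A: H = 90²/(22×0.048) + 90 ≈ 7760.5 mm; DoF = Df − Dn = 1762.50 − 1231.63 ≈ 530.87 mm.
Setup B: H = 60²/(1.6×0.063) + 60 ≈ 35774.3 mm; DoF = Df − Dn = 6474.4 − 4765.5 ≈ 1708.9 mm.
Ratio = 1708.9 / 530.87 ≈ 3.22.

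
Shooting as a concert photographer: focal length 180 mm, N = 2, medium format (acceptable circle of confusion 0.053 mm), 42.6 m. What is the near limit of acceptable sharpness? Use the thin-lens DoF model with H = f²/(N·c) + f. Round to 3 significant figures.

Hyperfocal distance H = f²/(N·c) + f = 180²/(2 × 0.053) + 180 = 32400/0.106 + 180 ≈ 305840.4 mm ≈ 305.8 m.
Near limit Dn = s·(H − f)/(H + s − 2f) = 42600 × (305840.4 − 180) / (305840.4 + 42600 − 2 × 180) = 42600 × 305660.4 / 348080.4 ≈ 37408 mm ≈ 37.4 m.

37.4 m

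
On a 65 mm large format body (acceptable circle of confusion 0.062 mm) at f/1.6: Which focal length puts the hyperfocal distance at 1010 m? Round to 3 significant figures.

316 mm

From H = f²/(N·c) + f, with f ≪ H: f ≈ √(H·N·c) = √(1010000 × 1.6 × 0.062) = √100192 ≈ 316.5 mm.
Exact: f² + N·c·f − N·c·H = 0 ⇒ f = (−N·c + √((N·c)² + 4·N·c·H))/2 = (−0.0992 + √400768)/2 ≈ 316.48 mm ≈ 316 mm.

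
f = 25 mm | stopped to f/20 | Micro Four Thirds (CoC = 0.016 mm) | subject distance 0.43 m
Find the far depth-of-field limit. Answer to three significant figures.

0.542 m

Hyperfocal distance H = f²/(N·c) + f = 25²/(20 × 0.016) + 25 = 625/0.32 + 25 ≈ 1978.1 mm ≈ 1.978 m.
Far limit Df = s·(H − f)/(H − s) = 430 × (1978.1 − 25) / (1978.1 − 430) = 430 × 1953.1 / 1548.1 ≈ 542.49 mm ≈ 0.542 m.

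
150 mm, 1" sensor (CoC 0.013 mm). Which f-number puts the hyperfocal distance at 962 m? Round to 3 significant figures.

Rearrange H = f²/(N·c) + f for N: N = f² / ((H − f)·c).
N = 150² / ((962000 − 150) × 0.013) = 22500 / 12504 ≈ 1.80.

f/1.80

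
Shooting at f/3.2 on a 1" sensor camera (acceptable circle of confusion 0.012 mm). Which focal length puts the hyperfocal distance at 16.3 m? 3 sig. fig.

25.0 mm

From H = f²/(N·c) + f, with f ≪ H: f ≈ √(H·N·c) = √(16300 × 3.2 × 0.012) = √625.92 ≈ 25.02 mm.
The +f correction barely moves this — solving exactly, f² + N·c·f − N·c·H = 0 ⇒ f = (−N·c + √((N·c)² + 4·N·c·H))/2 = (−0.0384 + √2503.7)/2 ≈ 24.999 mm, so f ≈ 25.0 mm.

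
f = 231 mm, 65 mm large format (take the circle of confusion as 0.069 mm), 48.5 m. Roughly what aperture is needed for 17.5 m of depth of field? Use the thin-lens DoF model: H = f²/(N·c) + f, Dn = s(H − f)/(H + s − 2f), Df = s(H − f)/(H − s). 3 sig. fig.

Write h = H − f = f²/(N·c). The thin-lens limits are Dn = s·h/(h + (s−f)) and Df = s·h/(h − (s−f)), so DoF = Df − Dn = 2·s·(s−f)·h / (h² − (s−f)²).
That is a quadratic in h: DoF·h² − 2·s·(s−f)·h − DoF·(s−f)² = 0 ⇒ h = (s−f)·(s + √(s² + DoF²)) / DoF = 48269 × (48500 + √(48500² + 17500²)) / 17500 = 48269 × (48500 + 51560.6) / 17500 ≈ 275990 mm.
Then N = f²/(c·h) = 231² / (0.069 × 275990) = 53361 / 19043 ≈ 2.80.

f/2.80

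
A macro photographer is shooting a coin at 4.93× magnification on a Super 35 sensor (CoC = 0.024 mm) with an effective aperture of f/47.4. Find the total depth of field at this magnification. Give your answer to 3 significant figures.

At magnification m, DoF ≈ 2·N_eff·c/m² = 2 × 47.4 × 0.024 / 4.93² = 2.275 / 24.3 ≈ 0.0936 mm.

0.0936 mm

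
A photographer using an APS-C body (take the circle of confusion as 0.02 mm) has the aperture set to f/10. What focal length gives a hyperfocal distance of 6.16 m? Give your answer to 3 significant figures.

35.0 mm

From H = f²/(N·c) + f, with f ≪ H: f ≈ √(H·N·c) = √(6160 × 10 × 0.02) = √1232.0 ≈ 35.10 mm.
Exact: f² + N·c·f − N·c·H = 0 ⇒ f = (−N·c + √((N·c)² + 4·N·c·H))/2 = (−0.2 + √4928.0)/2 ≈ 35.000 mm ≈ 35.0 mm.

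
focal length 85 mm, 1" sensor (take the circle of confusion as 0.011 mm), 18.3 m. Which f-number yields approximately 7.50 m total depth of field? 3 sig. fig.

Write h = H − f = f²/(N·c). The thin-lens limits are Dn = s·h/(h + (s−f)) and Df = s·h/(h − (s−f)), so DoF = Df − Dn = 2·s·(s−f)·h / (h² − (s−f)²).
That is a quadratic in h: DoF·h² − 2·s·(s−f)·h − DoF·(s−f)² = 0 ⇒ h = (s−f)·(s + √(s² + DoF²)) / DoF = 18215 × (18300 + √(18300² + 7500²)) / 7500 = 18215 × (18300 + 19777.3) / 7500 ≈ 92477 mm.
Then N = f²/(c·h) = 85² / (0.011 × 92477) = 7225 / 1017.2 ≈ 7.10.

f/7.10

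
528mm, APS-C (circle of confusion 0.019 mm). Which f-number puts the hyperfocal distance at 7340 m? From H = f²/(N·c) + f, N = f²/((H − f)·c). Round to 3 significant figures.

f/2.00

Rearrange H = f²/(N·c) + f for N: N = f² / ((H − f)·c).
N = 528² / ((7340000 − 528) × 0.019) = 278784 / 139450 ≈ 2.00.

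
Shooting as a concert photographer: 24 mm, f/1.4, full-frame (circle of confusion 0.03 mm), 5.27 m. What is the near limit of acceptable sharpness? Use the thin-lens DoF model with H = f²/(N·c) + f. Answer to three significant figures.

3.81 m

Hyperfocal distance H = f²/(N·c) + f = 24²/(1.4 × 0.03) + 24 = 576/0.042 + 24 ≈ 13738.3 mm ≈ 13.74 m.
Near limit Dn = s·(H − f)/(H + s − 2f) = 5270 × (13738.3 − 24) / (13738.3 + 5270 − 2 × 24) = 5270 × 13714.3 / 18960.3 ≈ 3811.9 mm ≈ 3.81 m.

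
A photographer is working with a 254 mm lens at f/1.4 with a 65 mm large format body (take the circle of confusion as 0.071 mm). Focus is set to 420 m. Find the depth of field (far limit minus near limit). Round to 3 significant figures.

Hyperfocal distance H = f²/(N·c) + f = 254²/(1.4 × 0.071) + 254 = 64516/0.0994 + 254 ≈ 649308.3 mm ≈ 649.3 m.
Near limit Dn = s·(H − f)/(H + s − 2f) = 420000 × (649308.3 − 254) / (649308.3 + 420000 − 2 × 254) = 420000 × 649054.3 / 1068800.3 ≈ 255055 mm.
Far limit Df = s·(H − f)/(H − s) = 420000 × (649308.3 − 254) / (649308.3 − 420000) = 420000 × 649054.3 / 229308.3 ≈ 1188805 mm.
Depth of field = Df − Dn = 1188805 − 255055 ≈ 933750 mm ≈ 934 m.

934 m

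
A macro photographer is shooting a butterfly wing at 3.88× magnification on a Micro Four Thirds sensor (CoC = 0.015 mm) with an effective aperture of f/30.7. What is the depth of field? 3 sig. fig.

At magnification m, DoF ≈ 2·N_eff·c/m² = 2 × 30.7 × 0.015 / 3.88² = 0.921 / 15.05 ≈ 0.0612 mm.

0.0612 mm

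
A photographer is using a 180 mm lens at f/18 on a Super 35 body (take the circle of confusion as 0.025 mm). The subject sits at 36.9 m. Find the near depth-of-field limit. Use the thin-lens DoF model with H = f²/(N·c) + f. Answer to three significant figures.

24.4 m

Hyperfocal distance H = f²/(N·c) + f = 180²/(18 × 0.025) + 180 = 32400/0.45 + 180 ≈ 72180.0 mm ≈ 72.18 m.
Near limit Dn = s·(H − f)/(H + s − 2f) = 36900 × (72180.0 − 180) / (72180.0 + 36900 − 2 × 180) = 36900 × 72000.0 / 108720.0 ≈ 24437 mm ≈ 24.4 m.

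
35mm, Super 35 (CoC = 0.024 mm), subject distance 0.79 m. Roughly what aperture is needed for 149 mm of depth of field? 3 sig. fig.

Write h = H − f = f²/(N·c). The thin-lens limits are Dn = s·h/(h + (s−f)) and Df = s·h/(h − (s−f)), so DoF = Df − Dn = 2·s·(s−f)·h / (h² − (s−f)²).
That is a quadratic in h: DoF·h² − 2·s·(s−f)·h − DoF·(s−f)² = 0 ⇒ h = (s−f)·(s + √(s² + DoF²)) / DoF = 755 × (790 + √(790² + 149²)) / 149 = 755 × (790 + 803.928) / 149 ≈ 8076.6 mm.
Then N = f²/(c·h) = 35² / (0.024 × 8076.6) = 1225 / 193.84 ≈ 6.32.

f/6.32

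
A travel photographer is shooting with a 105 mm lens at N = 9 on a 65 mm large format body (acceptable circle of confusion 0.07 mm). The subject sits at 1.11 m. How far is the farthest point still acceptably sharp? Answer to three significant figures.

1.18 m

Hyperfocal distance H = f²/(N·c) + f = 105²/(9 × 0.07) + 105 = 11025/0.63 + 105 ≈ 17605.0 mm ≈ 17.60 m.
Far limit Df = s·(H − f)/(H − s) = 1110 × (17605.0 − 105) / (17605.0 − 1110) = 1110 × 17500.0 / 16495.0 ≈ 1177.6 mm ≈ 1.18 m.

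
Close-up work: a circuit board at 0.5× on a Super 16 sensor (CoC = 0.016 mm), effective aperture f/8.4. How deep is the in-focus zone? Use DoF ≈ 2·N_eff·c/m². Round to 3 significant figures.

1.08 mm

At magnification m, DoF ≈ 2·N_eff·c/m² = 2 × 8.4 × 0.016 / 0.5² = 0.2688 / 0.25 ≈ 1.08 mm.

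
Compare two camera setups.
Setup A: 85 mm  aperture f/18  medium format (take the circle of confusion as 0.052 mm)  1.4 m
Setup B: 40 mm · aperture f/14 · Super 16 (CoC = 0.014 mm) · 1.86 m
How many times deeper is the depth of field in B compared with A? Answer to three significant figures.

Setup A: H = 85²/(18×0.052) + 85 ≈ 7804.0 mm; DoF = Df − Dn = 1687.48 − 1196.21 ≈ 491.27 mm.
Setup B: H = 40²/(14×0.014) + 40 ≈ 8203.3 mm; DoF = Df − Dn = 2393.67 − 1520.91 ≈ 872.76 mm.
Ratio = 872.76 / 491.27 ≈ 1.78.

1.78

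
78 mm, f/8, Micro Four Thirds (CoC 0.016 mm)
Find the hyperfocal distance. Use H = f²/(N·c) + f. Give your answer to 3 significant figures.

47.6 m

Hyperfocal distance H = f²/(N·c) + f = 78²/(8 × 0.016) + 78 = 6084/0.128 + 78 ≈ 47609.2 mm ≈ 47.6 m.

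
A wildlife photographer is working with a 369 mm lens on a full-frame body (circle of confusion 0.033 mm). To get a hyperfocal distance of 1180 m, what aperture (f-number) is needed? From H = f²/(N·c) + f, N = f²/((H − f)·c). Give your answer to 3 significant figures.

Rearrange H = f²/(N·c) + f for N: N = f² / ((H − f)·c).
N = 369² / ((1180000 − 369) × 0.033) = 136161 / 38928 ≈ 3.50.

f/3.50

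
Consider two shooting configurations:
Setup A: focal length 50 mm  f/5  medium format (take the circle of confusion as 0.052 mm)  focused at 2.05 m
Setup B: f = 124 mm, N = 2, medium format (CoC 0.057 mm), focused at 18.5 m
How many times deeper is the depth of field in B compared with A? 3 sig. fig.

Setup A: H = 50²/(5×0.052) + 50 ≈ 9665.4 mm; DoF = Df − Dn = 2588.38 − 1697.02 ≈ 891.36 mm.
Setup B: H = 124²/(2×0.057) + 124 ≈ 135001.2 mm; DoF = Df − Dn = 21418.0 − 16281.7 ≈ 5136.3 mm.
Ratio = 5136.3 / 891.36 ≈ 5.76.

5.76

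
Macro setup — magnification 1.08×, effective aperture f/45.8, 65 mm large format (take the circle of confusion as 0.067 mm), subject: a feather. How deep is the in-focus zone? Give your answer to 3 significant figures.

5.26 mm

At magnification m, DoF ≈ 2·N_eff·c/m² = 2 × 45.8 × 0.067 / 1.08² = 6.137 / 1.166 ≈ 5.26 mm.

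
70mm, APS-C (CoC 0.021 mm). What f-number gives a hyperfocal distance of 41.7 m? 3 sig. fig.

Rearrange H = f²/(N·c) + f for N: N = f² / ((H − f)·c).
N = 70² / ((41700 − 70) × 0.021) = 4900 / 874.2 ≈ 5.60.

f/5.60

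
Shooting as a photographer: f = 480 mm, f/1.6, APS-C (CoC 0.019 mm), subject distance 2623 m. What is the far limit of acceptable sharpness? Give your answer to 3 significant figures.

Hyperfocal distance H = f²/(N·c) + f = 480²/(1.6 × 0.019) + 480 = 230400/0.0304 + 480 ≈ 7579427.4 mm ≈ 7579 m.
Far limit Df = s·(H − f)/(H − s) = 2623000 × (7579427.4 − 480) / (7579427.4 − 2623000) = 2623000 × 7578947.4 / 4956427.4 ≈ 4010869 mm ≈ 4010 m.

4010 m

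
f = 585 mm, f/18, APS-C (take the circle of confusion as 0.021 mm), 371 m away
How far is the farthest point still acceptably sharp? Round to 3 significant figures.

Hyperfocal distance H = f²/(N·c) + f = 585²/(18 × 0.021) + 585 = 342225/0.378 + 585 ≈ 905942.1 mm ≈ 905.9 m.
Far limit Df = s·(H − f)/(H − s) = 371000 × (905942.1 − 585) / (905942.1 − 371000) = 371000 × 905357.1 / 534942.1 ≈ 627895 mm ≈ 628 m.

628 m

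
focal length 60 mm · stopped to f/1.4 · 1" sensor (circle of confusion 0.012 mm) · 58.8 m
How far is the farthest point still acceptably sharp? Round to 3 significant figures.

Hyperfocal distance H = f²/(N·c) + f = 60²/(1.4 × 0.012) + 60 = 3600/0.0168 + 60 ≈ 214345.7 mm ≈ 214.3 m.
Far limit Df = s·(H − f)/(H − s) = 58800 × (214345.7 − 60) / (214345.7 − 58800) = 58800 × 214285.7 / 155545.7 ≈ 81005 mm ≈ 81.0 m.

81.0 m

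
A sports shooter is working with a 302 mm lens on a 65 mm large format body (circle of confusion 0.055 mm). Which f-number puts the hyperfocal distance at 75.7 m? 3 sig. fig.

f/22

Rearrange H = f²/(N·c) + f for N: N = f² / ((H − f)·c).
N = 302² / ((75700 − 302) × 0.055) = 91204 / 4147 ≈ 22.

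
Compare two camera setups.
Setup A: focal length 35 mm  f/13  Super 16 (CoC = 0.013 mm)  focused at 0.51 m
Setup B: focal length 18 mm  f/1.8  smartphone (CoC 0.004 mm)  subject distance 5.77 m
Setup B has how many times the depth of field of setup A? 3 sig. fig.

22.3

Setup A: H = 35²/(13×0.013) + 35 ≈ 7283.5 mm; DoF = Df − Dn = 545.764 − 478.635 ≈ 67.129 mm.
Setup B: H = 18²/(1.8×0.004) + 18 ≈ 45018.0 mm; DoF = Df − Dn = 6615.6 − 5116.1 ≈ 1499.5 mm.
Ratio = 1499.5 / 67.129 ≈ 22.3.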